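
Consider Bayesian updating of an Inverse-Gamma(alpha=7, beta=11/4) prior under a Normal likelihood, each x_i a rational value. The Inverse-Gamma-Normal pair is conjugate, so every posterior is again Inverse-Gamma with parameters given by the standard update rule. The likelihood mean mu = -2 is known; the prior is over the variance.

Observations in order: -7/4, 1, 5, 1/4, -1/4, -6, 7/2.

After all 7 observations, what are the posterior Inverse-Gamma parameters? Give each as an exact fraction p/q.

alpha=21/2, beta=1887/32

obs 1: x=-7/4 → posterior Inverse-Gamma(15/2, 89/32)
obs 2: x=1 → posterior Inverse-Gamma(8, 233/32)
obs 3: x=5 → posterior Inverse-Gamma(17/2, 1017/32)
obs 4: x=1/4 → posterior Inverse-Gamma(9, 549/16)
obs 5: x=-1/4 → posterior Inverse-Gamma(19/2, 1147/32)
obs 6: x=-6 → posterior Inverse-Gamma(10, 1403/32)
obs 7: x=7/2 → posterior Inverse-Gamma(21/2, 1887/32)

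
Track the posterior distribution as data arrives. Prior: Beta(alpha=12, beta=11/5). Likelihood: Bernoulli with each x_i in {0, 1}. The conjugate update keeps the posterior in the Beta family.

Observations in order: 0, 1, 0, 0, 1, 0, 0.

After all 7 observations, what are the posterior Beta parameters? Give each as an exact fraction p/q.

alpha=14, beta=36/5

obs 1: x=0 → posterior Beta(12, 16/5)
obs 2: x=1 → posterior Beta(13, 16/5)
obs 3: x=0 → posterior Beta(13, 21/5)
obs 4: x=0 → posterior Beta(13, 26/5)
obs 5: x=1 → posterior Beta(14, 26/5)
obs 6: x=0 → posterior Beta(14, 31/5)
obs 7: x=0 → posterior Beta(14, 36/5)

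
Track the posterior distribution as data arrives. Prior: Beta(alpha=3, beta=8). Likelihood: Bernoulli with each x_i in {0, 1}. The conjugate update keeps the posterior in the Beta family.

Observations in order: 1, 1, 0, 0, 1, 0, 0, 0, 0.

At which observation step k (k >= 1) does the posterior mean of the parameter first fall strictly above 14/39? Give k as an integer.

obs 1: x=1 → posterior Beta(4, 8)
obs 2: x=1 → posterior Beta(5, 8)
obs 3: x=0 → posterior Beta(5, 9)
obs 4: x=0 → posterior Beta(5, 10)
obs 5: x=1 → posterior Beta(6, 10)
obs 6: x=0 → posterior Beta(6, 11)
obs 7: x=0 → posterior Beta(6, 12)
obs 8: x=0 → posterior Beta(6, 13)
obs 9: x=0 → posterior Beta(6, 14)

k = 2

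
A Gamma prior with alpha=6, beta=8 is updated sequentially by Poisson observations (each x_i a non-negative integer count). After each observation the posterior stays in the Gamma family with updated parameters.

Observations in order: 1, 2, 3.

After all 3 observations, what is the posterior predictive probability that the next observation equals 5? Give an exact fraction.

285596982281611/46221064723759104

obs 1: x=1 → posterior Gamma(7, 9)
obs 2: x=2 → posterior Gamma(9, 10)
obs 3: x=3 → posterior Gamma(12, 11)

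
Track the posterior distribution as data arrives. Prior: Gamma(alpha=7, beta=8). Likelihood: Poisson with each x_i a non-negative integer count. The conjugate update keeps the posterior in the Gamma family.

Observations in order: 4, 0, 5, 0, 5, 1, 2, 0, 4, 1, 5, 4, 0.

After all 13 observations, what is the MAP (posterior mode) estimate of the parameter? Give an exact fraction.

obs 1: x=4 → posterior Gamma(11, 9)
obs 2: x=0 → posterior Gamma(11, 10)
obs 3: x=5 → posterior Gamma(16, 11)
obs 4: x=0 → posterior Gamma(16, 12)
obs 5: x=5 → posterior Gamma(21, 13)
obs 6: x=1 → posterior Gamma(22, 14)
obs 7: x=2 → posterior Gamma(24, 15)
obs 8: x=0 → posterior Gamma(24, 16)
obs 9: x=4 → posterior Gamma(28, 17)
obs 10: x=1 → posterior Gamma(29, 18)
obs 11: x=5 → posterior Gamma(34, 19)
obs 12: x=4 → posterior Gamma(38, 20)
obs 13: x=0 → posterior Gamma(38, 21)

37/21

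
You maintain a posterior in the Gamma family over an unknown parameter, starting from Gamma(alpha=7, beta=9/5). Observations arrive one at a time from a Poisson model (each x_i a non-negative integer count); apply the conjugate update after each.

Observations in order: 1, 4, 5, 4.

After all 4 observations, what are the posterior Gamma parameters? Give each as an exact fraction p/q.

obs 1: x=1 → posterior Gamma(8, 14/5)
obs 2: x=4 → posterior Gamma(12, 19/5)
obs 3: x=5 → posterior Gamma(17, 24/5)
obs 4: x=4 → posterior Gamma(21, 29/5)

alpha=21, beta=29/5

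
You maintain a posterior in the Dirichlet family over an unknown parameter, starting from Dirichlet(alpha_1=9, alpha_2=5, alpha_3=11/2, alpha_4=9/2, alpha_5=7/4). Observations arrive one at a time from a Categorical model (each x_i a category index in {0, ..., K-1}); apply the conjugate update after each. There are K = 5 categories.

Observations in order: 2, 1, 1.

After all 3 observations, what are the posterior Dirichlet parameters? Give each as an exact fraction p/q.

obs 1: x=2 → posterior Dirichlet(9, 5, 13/2, 9/2, 7/4)
obs 2: x=1 → posterior Dirichlet(9, 6, 13/2, 9/2, 7/4)
obs 3: x=1 → posterior Dirichlet(9, 7, 13/2, 9/2, 7/4)

alpha_1=9, alpha_2=7, alpha_3=13/2, alpha_4=9/2, alpha_5=7/4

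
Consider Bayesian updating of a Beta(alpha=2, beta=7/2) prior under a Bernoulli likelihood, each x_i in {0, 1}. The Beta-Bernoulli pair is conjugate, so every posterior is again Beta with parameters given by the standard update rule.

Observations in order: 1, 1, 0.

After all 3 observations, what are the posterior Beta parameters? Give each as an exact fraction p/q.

alpha=4, beta=9/2

obs 1: x=1 → posterior Beta(3, 7/2)
obs 2: x=1 → posterior Beta(4, 7/2)
obs 3: x=0 → posterior Beta(4, 9/2)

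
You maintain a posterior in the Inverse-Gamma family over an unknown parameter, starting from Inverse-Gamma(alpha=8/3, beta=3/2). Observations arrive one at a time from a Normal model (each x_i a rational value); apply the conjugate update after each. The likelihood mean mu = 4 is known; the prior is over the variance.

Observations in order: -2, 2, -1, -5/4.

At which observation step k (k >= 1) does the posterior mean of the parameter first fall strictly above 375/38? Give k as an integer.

obs 1: x=-2 → posterior Inverse-Gamma(19/6, 39/2)
obs 2: x=2 → posterior Inverse-Gamma(11/3, 43/2)
obs 3: x=-1 → posterior Inverse-Gamma(25/6, 34)
obs 4: x=-5/4 → posterior Inverse-Gamma(14/3, 1529/32)

k = 3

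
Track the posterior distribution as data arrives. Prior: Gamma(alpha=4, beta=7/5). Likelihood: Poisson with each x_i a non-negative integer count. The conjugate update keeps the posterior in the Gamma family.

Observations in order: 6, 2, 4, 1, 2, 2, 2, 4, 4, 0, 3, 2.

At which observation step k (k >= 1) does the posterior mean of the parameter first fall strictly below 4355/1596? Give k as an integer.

obs 1: x=6 → posterior Gamma(10, 12/5)
obs 2: x=2 → posterior Gamma(12, 17/5)
obs 3: x=4 → posterior Gamma(16, 22/5)
obs 4: x=1 → posterior Gamma(17, 27/5)
obs 5: x=2 → posterior Gamma(19, 32/5)
obs 6: x=2 → posterior Gamma(21, 37/5)
obs 7: x=2 → posterior Gamma(23, 42/5)
obs 8: x=4 → posterior Gamma(27, 47/5)
obs 9: x=4 → posterior Gamma(31, 52/5)
obs 10: x=0 → posterior Gamma(31, 57/5)
obs 11: x=3 → posterior Gamma(34, 62/5)
obs 12: x=2 → posterior Gamma(36, 67/5)

k = 10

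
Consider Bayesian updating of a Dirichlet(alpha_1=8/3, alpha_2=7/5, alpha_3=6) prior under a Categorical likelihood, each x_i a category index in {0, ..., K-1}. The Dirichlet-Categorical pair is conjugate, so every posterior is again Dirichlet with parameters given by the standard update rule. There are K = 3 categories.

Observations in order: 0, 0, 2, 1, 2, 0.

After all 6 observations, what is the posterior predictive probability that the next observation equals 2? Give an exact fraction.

obs 1: x=0 → posterior Dirichlet(11/3, 7/5, 6)
obs 2: x=0 → posterior Dirichlet(14/3, 7/5, 6)
obs 3: x=2 → posterior Dirichlet(14/3, 7/5, 7)
obs 4: x=1 → posterior Dirichlet(14/3, 12/5, 7)
obs 5: x=2 → posterior Dirichlet(14/3, 12/5, 8)
obs 6: x=0 → posterior Dirichlet(17/3, 12/5, 8)

120/241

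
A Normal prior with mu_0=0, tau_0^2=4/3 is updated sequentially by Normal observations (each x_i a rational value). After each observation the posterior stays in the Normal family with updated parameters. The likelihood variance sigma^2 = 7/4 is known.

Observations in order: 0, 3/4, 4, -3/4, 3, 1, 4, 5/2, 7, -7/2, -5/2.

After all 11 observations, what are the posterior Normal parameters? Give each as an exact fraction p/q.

mu_0=248/197, tau_0^2=28/197

obs 1: x=0 → posterior Normal(0, 28/37)
obs 2: x=3/4 → posterior Normal(12/53, 28/53)
obs 3: x=4 → posterior Normal(76/69, 28/69)
obs 4: x=-3/4 → posterior Normal(64/85, 28/85)
obs 5: x=3 → posterior Normal(112/101, 28/101)
obs 6: x=1 → posterior Normal(128/117, 28/117)
obs 7: x=4 → posterior Normal(192/133, 4/19)
obs 8: x=5/2 → posterior Normal(232/149, 28/149)
obs 9: x=7 → posterior Normal(344/165, 28/165)
obs 10: x=-7/2 → posterior Normal(288/181, 28/181)
obs 11: x=-5/2 → posterior Normal(248/197, 28/197)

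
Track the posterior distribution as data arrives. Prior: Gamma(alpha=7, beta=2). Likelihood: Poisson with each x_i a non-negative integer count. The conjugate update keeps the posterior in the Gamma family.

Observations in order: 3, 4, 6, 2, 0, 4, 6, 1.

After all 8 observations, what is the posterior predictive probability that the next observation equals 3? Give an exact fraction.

595000000000000000000000000000000000/2810243684806424785061213903353404851

obs 1: x=3 → posterior Gamma(10, 3)
obs 2: x=4 → posterior Gamma(14, 4)
obs 3: x=6 → posterior Gamma(20, 5)
obs 4: x=2 → posterior Gamma(22, 6)
obs 5: x=0 → posterior Gamma(22, 7)
obs 6: x=4 → posterior Gamma(26, 8)
obs 7: x=6 → posterior Gamma(32, 9)
obs 8: x=1 → posterior Gamma(33, 10)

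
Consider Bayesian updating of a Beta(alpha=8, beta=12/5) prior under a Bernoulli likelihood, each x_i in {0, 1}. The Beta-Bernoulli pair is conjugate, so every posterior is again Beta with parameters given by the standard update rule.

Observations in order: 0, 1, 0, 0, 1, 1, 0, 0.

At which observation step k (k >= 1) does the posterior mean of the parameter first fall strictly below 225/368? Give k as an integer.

obs 1: x=0 → posterior Beta(8, 17/5)
obs 2: x=1 → posterior Beta(9, 17/5)
obs 3: x=0 → posterior Beta(9, 22/5)
obs 4: x=0 → posterior Beta(9, 27/5)
obs 5: x=1 → posterior Beta(10, 27/5)
obs 6: x=1 → posterior Beta(11, 27/5)
obs 7: x=0 → posterior Beta(11, 32/5)
obs 8: x=0 → posterior Beta(11, 37/5)

k = 8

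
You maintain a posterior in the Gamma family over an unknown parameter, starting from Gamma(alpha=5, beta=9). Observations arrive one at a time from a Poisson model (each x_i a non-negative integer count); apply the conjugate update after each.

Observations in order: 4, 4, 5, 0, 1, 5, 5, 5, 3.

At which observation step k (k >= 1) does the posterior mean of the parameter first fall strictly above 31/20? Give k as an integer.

k = 6

obs 1: x=4 → posterior Gamma(9, 10)
obs 2: x=4 → posterior Gamma(13, 11)
obs 3: x=5 → posterior Gamma(18, 12)
obs 4: x=0 → posterior Gamma(18, 13)
obs 5: x=1 → posterior Gamma(19, 14)
obs 6: x=5 → posterior Gamma(24, 15)
obs 7: x=5 → posterior Gamma(29, 16)
obs 8: x=5 → posterior Gamma(34, 17)
obs 9: x=3 → posterior Gamma(37, 18)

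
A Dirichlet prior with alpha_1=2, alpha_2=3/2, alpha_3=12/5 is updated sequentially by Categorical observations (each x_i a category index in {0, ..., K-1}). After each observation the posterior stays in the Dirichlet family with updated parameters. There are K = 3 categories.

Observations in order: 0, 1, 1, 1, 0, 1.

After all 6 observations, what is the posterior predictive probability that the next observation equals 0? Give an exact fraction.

obs 1: x=0 → posterior Dirichlet(3, 3/2, 12/5)
obs 2: x=1 → posterior Dirichlet(3, 5/2, 12/5)
obs 3: x=1 → posterior Dirichlet(3, 7/2, 12/5)
obs 4: x=1 → posterior Dirichlet(3, 9/2, 12/5)
obs 5: x=0 → posterior Dirichlet(4, 9/2, 12/5)
obs 6: x=1 → posterior Dirichlet(4, 11/2, 12/5)

40/119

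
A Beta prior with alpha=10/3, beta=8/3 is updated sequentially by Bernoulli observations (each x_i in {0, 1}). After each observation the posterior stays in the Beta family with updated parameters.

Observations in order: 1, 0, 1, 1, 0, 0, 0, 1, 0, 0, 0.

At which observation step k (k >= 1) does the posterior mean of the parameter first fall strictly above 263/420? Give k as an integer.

obs 1: x=1 → posterior Beta(13/3, 8/3)
obs 2: x=0 → posterior Beta(13/3, 11/3)
obs 3: x=1 → posterior Beta(16/3, 11/3)
obs 4: x=1 → posterior Beta(19/3, 11/3)
obs 5: x=0 → posterior Beta(19/3, 14/3)
obs 6: x=0 → posterior Beta(19/3, 17/3)
obs 7: x=0 → posterior Beta(19/3, 20/3)
obs 8: x=1 → posterior Beta(22/3, 20/3)
obs 9: x=0 → posterior Beta(22/3, 23/3)
obs 10: x=0 → posterior Beta(22/3, 26/3)
obs 11: x=0 → posterior Beta(22/3, 29/3)

k = 4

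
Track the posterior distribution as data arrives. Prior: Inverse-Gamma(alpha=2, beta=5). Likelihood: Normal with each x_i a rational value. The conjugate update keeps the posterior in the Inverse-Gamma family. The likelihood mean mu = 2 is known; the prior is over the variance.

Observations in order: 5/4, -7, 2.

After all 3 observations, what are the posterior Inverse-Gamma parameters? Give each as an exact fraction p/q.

obs 1: x=5/4 → posterior Inverse-Gamma(5/2, 169/32)
obs 2: x=-7 → posterior Inverse-Gamma(3, 1465/32)
obs 3: x=2 → posterior Inverse-Gamma(7/2, 1465/32)

alpha=7/2, beta=1465/32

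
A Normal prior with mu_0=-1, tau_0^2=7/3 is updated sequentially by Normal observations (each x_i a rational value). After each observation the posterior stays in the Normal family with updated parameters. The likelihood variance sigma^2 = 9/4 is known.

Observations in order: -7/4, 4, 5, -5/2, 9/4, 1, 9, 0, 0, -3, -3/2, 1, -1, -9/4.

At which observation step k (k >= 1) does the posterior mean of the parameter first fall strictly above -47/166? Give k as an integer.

k = 2

obs 1: x=-7/4 → posterior Normal(-76/55, 63/55)
obs 2: x=4 → posterior Normal(36/83, 63/83)
obs 3: x=5 → posterior Normal(176/111, 21/37)
obs 4: x=-5/2 → posterior Normal(106/139, 63/139)
obs 5: x=9/4 → posterior Normal(169/167, 63/167)
obs 6: x=1 → posterior Normal(197/195, 21/65)
obs 7: x=9 → posterior Normal(449/223, 63/223)
obs 8: x=0 → posterior Normal(449/251, 63/251)
obs 9: x=0 → posterior Normal(449/279, 7/31)
obs 10: x=-3 → posterior Normal(365/307, 63/307)
obs 11: x=-3/2 → posterior Normal(323/335, 63/335)
obs 12: x=1 → posterior Normal(117/121, 21/121)
obs 13: x=-1 → posterior Normal(19/23, 63/391)
obs 14: x=-9/4 → posterior Normal(260/419, 63/419)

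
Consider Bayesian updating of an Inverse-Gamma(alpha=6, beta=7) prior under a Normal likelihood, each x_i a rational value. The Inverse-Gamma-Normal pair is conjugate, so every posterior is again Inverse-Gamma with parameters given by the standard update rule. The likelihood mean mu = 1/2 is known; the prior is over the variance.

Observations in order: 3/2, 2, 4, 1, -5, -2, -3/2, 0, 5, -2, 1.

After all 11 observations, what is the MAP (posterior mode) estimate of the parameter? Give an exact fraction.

389/100

obs 1: x=3/2 → posterior Inverse-Gamma(13/2, 15/2)
obs 2: x=2 → posterior Inverse-Gamma(7, 69/8)
obs 3: x=4 → posterior Inverse-Gamma(15/2, 59/4)
obs 4: x=1 → posterior Inverse-Gamma(8, 119/8)
obs 5: x=-5 → posterior Inverse-Gamma(17/2, 30)
obs 6: x=-2 → posterior Inverse-Gamma(9, 265/8)
obs 7: x=-3/2 → posterior Inverse-Gamma(19/2, 281/8)
obs 8: x=0 → posterior Inverse-Gamma(10, 141/4)
obs 9: x=5 → posterior Inverse-Gamma(21/2, 363/8)
obs 10: x=-2 → posterior Inverse-Gamma(11, 97/2)
obs 11: x=1 → posterior Inverse-Gamma(23/2, 389/8)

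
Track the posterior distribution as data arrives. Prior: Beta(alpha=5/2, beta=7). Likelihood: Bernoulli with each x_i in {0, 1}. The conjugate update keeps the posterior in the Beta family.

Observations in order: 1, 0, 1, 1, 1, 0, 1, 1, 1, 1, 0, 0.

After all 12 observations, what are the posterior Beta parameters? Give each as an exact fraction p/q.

alpha=21/2, beta=11

obs 1: x=1 → posterior Beta(7/2, 7)
obs 2: x=0 → posterior Beta(7/2, 8)
obs 3: x=1 → posterior Beta(9/2, 8)
obs 4: x=1 → posterior Beta(11/2, 8)
obs 5: x=1 → posterior Beta(13/2, 8)
obs 6: x=0 → posterior Beta(13/2, 9)
obs 7: x=1 → posterior Beta(15/2, 9)
obs 8: x=1 → posterior Beta(17/2, 9)
obs 9: x=1 → posterior Beta(19/2, 9)
obs 10: x=1 → posterior Beta(21/2, 9)
obs 11: x=0 → posterior Beta(21/2, 10)
obs 12: x=0 → posterior Beta(21/2, 11)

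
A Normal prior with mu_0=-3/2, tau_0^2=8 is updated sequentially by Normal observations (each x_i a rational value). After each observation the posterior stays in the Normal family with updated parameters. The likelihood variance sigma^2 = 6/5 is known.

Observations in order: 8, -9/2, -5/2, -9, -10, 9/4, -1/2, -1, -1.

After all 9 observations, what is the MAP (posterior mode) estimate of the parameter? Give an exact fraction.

obs 1: x=8 → posterior Normal(311/46, 24/23)
obs 2: x=-9/2 → posterior Normal(131/86, 24/43)
obs 3: x=-5/2 → posterior Normal(31/126, 8/21)
obs 4: x=-9 → posterior Normal(-329/166, 24/83)
obs 5: x=-10 → posterior Normal(-729/206, 24/103)
obs 6: x=9/4 → posterior Normal(-213/82, 8/41)
obs 7: x=-1/2 → posterior Normal(-659/286, 24/143)
obs 8: x=-1 → posterior Normal(-699/326, 24/163)
obs 9: x=-1 → posterior Normal(-739/366, 8/61)

-739/366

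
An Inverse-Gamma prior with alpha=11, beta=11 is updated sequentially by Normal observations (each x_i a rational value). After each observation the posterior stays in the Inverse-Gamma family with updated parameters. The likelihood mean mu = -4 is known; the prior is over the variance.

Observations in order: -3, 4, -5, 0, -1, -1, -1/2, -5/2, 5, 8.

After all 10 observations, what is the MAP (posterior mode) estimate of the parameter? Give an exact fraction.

723/68

obs 1: x=-3 → posterior Inverse-Gamma(23/2, 23/2)
obs 2: x=4 → posterior Inverse-Gamma(12, 87/2)
obs 3: x=-5 → posterior Inverse-Gamma(25/2, 44)
obs 4: x=0 → posterior Inverse-Gamma(13, 52)
obs 5: x=-1 → posterior Inverse-Gamma(27/2, 113/2)
obs 6: x=-1 → posterior Inverse-Gamma(14, 61)
obs 7: x=-1/2 → posterior Inverse-Gamma(29/2, 537/8)
obs 8: x=-5/2 → posterior Inverse-Gamma(15, 273/4)
obs 9: x=5 → posterior Inverse-Gamma(31/2, 435/4)
obs 10: x=8 → posterior Inverse-Gamma(16, 723/4)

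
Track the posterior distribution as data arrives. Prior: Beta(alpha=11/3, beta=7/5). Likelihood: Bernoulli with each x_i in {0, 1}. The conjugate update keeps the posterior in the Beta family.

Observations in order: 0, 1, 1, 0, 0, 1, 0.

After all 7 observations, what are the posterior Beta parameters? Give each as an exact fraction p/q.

obs 1: x=0 → posterior Beta(11/3, 12/5)
obs 2: x=1 → posterior Beta(14/3, 12/5)
obs 3: x=1 → posterior Beta(17/3, 12/5)
obs 4: x=0 → posterior Beta(17/3, 17/5)
obs 5: x=0 → posterior Beta(17/3, 22/5)
obs 6: x=1 → posterior Beta(20/3, 22/5)
obs 7: x=0 → posterior Beta(20/3, 27/5)

alpha=20/3, beta=27/5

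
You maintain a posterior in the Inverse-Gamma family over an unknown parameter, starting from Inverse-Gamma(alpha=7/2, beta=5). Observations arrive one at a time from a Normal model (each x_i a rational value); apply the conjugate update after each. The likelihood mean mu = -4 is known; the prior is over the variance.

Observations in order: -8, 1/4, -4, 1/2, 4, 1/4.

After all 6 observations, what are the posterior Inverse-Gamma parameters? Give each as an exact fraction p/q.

alpha=13/2, beta=1171/16

obs 1: x=-8 → posterior Inverse-Gamma(4, 13)
obs 2: x=1/4 → posterior Inverse-Gamma(9/2, 705/32)
obs 3: x=-4 → posterior Inverse-Gamma(5, 705/32)
obs 4: x=1/2 → posterior Inverse-Gamma(11/2, 1029/32)
obs 5: x=4 → posterior Inverse-Gamma(6, 2053/32)
obs 6: x=1/4 → posterior Inverse-Gamma(13/2, 1171/16)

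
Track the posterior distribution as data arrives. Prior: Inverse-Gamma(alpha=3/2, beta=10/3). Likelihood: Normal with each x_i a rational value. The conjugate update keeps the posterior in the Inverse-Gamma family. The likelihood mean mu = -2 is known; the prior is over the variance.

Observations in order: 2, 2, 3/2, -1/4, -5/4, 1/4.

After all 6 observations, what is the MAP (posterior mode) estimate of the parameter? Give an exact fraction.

obs 1: x=2 → posterior Inverse-Gamma(2, 34/3)
obs 2: x=2 → posterior Inverse-Gamma(5/2, 58/3)
obs 3: x=3/2 → posterior Inverse-Gamma(3, 611/24)
obs 4: x=-1/4 → posterior Inverse-Gamma(7/2, 2591/96)
obs 5: x=-5/4 → posterior Inverse-Gamma(4, 1309/48)
obs 6: x=1/4 → posterior Inverse-Gamma(9/2, 2861/96)

2861/528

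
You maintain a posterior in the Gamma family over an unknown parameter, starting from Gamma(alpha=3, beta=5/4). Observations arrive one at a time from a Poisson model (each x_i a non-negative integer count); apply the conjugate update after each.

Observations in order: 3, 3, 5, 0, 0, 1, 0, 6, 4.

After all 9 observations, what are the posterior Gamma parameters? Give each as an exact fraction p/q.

alpha=25, beta=41/4

obs 1: x=3 → posterior Gamma(6, 9/4)
obs 2: x=3 → posterior Gamma(9, 13/4)
obs 3: x=5 → posterior Gamma(14, 17/4)
obs 4: x=0 → posterior Gamma(14, 21/4)
obs 5: x=0 → posterior Gamma(14, 25/4)
obs 6: x=1 → posterior Gamma(15, 29/4)
obs 7: x=0 → posterior Gamma(15, 33/4)
obs 8: x=6 → posterior Gamma(21, 37/4)
obs 9: x=4 → posterior Gamma(25, 41/4)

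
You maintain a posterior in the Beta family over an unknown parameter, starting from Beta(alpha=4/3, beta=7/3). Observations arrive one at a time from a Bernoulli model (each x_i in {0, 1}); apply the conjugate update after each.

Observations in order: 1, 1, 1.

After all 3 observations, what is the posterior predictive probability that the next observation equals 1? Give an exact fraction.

13/20

obs 1: x=1 → posterior Beta(7/3, 7/3)
obs 2: x=1 → posterior Beta(10/3, 7/3)
obs 3: x=1 → posterior Beta(13/3, 7/3)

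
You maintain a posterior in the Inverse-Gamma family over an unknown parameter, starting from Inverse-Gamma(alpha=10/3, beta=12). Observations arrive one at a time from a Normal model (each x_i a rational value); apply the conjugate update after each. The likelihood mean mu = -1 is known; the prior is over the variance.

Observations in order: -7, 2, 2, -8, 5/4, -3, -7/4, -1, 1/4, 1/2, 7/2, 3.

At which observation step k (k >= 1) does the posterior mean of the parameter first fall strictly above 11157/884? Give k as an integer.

k = 4

obs 1: x=-7 → posterior Inverse-Gamma(23/6, 30)
obs 2: x=2 → posterior Inverse-Gamma(13/3, 69/2)
obs 3: x=2 → posterior Inverse-Gamma(29/6, 39)
obs 4: x=-8 → posterior Inverse-Gamma(16/3, 127/2)
obs 5: x=5/4 → posterior Inverse-Gamma(35/6, 2113/32)
obs 6: x=-3 → posterior Inverse-Gamma(19/3, 2177/32)
obs 7: x=-7/4 → posterior Inverse-Gamma(41/6, 1093/16)
obs 8: x=-1 → posterior Inverse-Gamma(22/3, 1093/16)
obs 9: x=1/4 → posterior Inverse-Gamma(47/6, 2211/32)
obs 10: x=1/2 → posterior Inverse-Gamma(25/3, 2247/32)
obs 11: x=7/2 → posterior Inverse-Gamma(53/6, 2571/32)
obs 12: x=3 → posterior Inverse-Gamma(28/3, 2827/32)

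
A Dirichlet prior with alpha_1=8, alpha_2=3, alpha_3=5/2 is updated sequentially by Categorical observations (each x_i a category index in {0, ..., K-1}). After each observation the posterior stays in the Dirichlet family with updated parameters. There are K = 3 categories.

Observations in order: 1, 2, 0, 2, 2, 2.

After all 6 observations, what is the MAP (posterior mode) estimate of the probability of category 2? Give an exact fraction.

obs 1: x=1 → posterior Dirichlet(8, 4, 5/2)
obs 2: x=2 → posterior Dirichlet(8, 4, 7/2)
obs 3: x=0 → posterior Dirichlet(9, 4, 7/2)
obs 4: x=2 → posterior Dirichlet(9, 4, 9/2)
obs 5: x=2 → posterior Dirichlet(9, 4, 11/2)
obs 6: x=2 → posterior Dirichlet(9, 4, 13/2)

1/3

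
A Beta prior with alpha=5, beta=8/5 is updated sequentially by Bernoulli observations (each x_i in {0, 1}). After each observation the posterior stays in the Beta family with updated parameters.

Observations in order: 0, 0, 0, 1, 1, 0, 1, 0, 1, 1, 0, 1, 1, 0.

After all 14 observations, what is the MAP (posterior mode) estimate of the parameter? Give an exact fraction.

55/93

obs 1: x=0 → posterior Beta(5, 13/5)
obs 2: x=0 → posterior Beta(5, 18/5)
obs 3: x=0 → posterior Beta(5, 23/5)
obs 4: x=1 → posterior Beta(6, 23/5)
obs 5: x=1 → posterior Beta(7, 23/5)
obs 6: x=0 → posterior Beta(7, 28/5)
obs 7: x=1 → posterior Beta(8, 28/5)
obs 8: x=0 → posterior Beta(8, 33/5)
obs 9: x=1 → posterior Beta(9, 33/5)
obs 10: x=1 → posterior Beta(10, 33/5)
obs 11: x=0 → posterior Beta(10, 38/5)
obs 12: x=1 → posterior Beta(11, 38/5)
obs 13: x=1 → posterior Beta(12, 38/5)
obs 14: x=0 → posterior Beta(12, 43/5)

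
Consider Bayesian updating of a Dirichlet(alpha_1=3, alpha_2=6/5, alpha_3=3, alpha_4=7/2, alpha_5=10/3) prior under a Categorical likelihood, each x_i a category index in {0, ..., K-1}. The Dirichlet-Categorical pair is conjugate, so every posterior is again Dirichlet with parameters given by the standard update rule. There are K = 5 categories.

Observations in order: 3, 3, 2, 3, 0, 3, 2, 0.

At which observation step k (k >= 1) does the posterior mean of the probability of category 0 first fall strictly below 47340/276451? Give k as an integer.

obs 1: x=3 → posterior Dirichlet(3, 6/5, 3, 9/2, 10/3)
obs 2: x=3 → posterior Dirichlet(3, 6/5, 3, 11/2, 10/3)
obs 3: x=2 → posterior Dirichlet(3, 6/5, 4, 11/2, 10/3)
obs 4: x=3 → posterior Dirichlet(3, 6/5, 4, 13/2, 10/3)
obs 5: x=0 → posterior Dirichlet(4, 6/5, 4, 13/2, 10/3)
obs 6: x=3 → posterior Dirichlet(4, 6/5, 4, 15/2, 10/3)
obs 7: x=2 → posterior Dirichlet(4, 6/5, 5, 15/2, 10/3)
obs 8: x=0 → posterior Dirichlet(5, 6/5, 5, 15/2, 10/3)

k = 4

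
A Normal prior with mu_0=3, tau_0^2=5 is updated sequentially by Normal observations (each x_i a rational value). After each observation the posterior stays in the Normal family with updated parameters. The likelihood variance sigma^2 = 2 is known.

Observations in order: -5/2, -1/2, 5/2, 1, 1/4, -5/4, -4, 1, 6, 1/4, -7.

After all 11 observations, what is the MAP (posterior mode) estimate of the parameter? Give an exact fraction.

-61/228

obs 1: x=-5/2 → posterior Normal(-13/14, 10/7)
obs 2: x=-1/2 → posterior Normal(-3/4, 5/6)
obs 3: x=5/2 → posterior Normal(7/34, 10/17)
obs 4: x=1 → posterior Normal(17/44, 5/11)
obs 5: x=1/4 → posterior Normal(13/36, 10/27)
obs 6: x=-5/4 → posterior Normal(7/64, 5/16)
obs 7: x=-4 → posterior Normal(-33/74, 10/37)
obs 8: x=1 → posterior Normal(-23/84, 5/21)
obs 9: x=6 → posterior Normal(37/94, 10/47)
obs 10: x=1/4 → posterior Normal(79/208, 5/26)
obs 11: x=-7 → posterior Normal(-61/228, 10/57)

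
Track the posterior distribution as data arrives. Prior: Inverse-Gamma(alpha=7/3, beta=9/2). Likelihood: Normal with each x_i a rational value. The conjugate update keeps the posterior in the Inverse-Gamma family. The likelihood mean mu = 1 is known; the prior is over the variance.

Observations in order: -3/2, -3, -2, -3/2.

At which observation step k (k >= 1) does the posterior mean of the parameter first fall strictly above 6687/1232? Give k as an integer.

k = 2

obs 1: x=-3/2 → posterior Inverse-Gamma(17/6, 61/8)
obs 2: x=-3 → posterior Inverse-Gamma(10/3, 125/8)
obs 3: x=-2 → posterior Inverse-Gamma(23/6, 161/8)
obs 4: x=-3/2 → posterior Inverse-Gamma(13/3, 93/4)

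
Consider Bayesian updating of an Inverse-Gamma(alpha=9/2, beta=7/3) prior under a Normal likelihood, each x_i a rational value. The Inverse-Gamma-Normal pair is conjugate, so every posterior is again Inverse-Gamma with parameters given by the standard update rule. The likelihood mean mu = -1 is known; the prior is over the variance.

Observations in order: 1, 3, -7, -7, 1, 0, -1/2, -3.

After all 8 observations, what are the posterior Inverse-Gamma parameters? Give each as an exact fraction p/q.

alpha=17/2, beta=1271/24

obs 1: x=1 → posterior Inverse-Gamma(5, 13/3)
obs 2: x=3 → posterior Inverse-Gamma(11/2, 37/3)
obs 3: x=-7 → posterior Inverse-Gamma(6, 91/3)
obs 4: x=-7 → posterior Inverse-Gamma(13/2, 145/3)
obs 5: x=1 → posterior Inverse-Gamma(7, 151/3)
obs 6: x=0 → posterior Inverse-Gamma(15/2, 305/6)
obs 7: x=-1/2 → posterior Inverse-Gamma(8, 1223/24)
obs 8: x=-3 → posterior Inverse-Gamma(17/2, 1271/24)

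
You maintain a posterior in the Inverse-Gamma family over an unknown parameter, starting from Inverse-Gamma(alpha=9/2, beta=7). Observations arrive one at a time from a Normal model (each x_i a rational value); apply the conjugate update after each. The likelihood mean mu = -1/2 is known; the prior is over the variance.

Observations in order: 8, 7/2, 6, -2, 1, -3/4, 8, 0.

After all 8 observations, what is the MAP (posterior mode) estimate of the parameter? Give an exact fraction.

3545/304

obs 1: x=8 → posterior Inverse-Gamma(5, 345/8)
obs 2: x=7/2 → posterior Inverse-Gamma(11/2, 409/8)
obs 3: x=6 → posterior Inverse-Gamma(6, 289/4)
obs 4: x=-2 → posterior Inverse-Gamma(13/2, 587/8)
obs 5: x=1 → posterior Inverse-Gamma(7, 149/2)
obs 6: x=-3/4 → posterior Inverse-Gamma(15/2, 2385/32)
obs 7: x=8 → posterior Inverse-Gamma(8, 3541/32)
obs 8: x=0 → posterior Inverse-Gamma(17/2, 3545/32)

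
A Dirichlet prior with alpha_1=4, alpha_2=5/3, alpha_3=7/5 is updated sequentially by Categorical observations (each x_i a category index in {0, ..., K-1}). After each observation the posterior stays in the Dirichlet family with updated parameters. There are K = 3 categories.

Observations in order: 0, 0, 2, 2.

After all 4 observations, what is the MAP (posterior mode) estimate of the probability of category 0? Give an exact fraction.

75/121

obs 1: x=0 → posterior Dirichlet(5, 5/3, 7/5)
obs 2: x=0 → posterior Dirichlet(6, 5/3, 7/5)
obs 3: x=2 → posterior Dirichlet(6, 5/3, 12/5)
obs 4: x=2 → posterior Dirichlet(6, 5/3, 17/5)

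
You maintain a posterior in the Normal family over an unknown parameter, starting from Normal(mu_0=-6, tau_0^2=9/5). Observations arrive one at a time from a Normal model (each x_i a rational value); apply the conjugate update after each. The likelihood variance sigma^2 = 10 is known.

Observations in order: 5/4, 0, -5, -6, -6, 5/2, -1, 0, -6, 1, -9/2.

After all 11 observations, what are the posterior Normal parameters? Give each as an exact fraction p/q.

obs 1: x=5/4 → posterior Normal(-1155/236, 90/59)
obs 2: x=0 → posterior Normal(-1155/272, 45/34)
obs 3: x=-5 → posterior Normal(-1335/308, 90/77)
obs 4: x=-6 → posterior Normal(-1551/344, 45/43)
obs 5: x=-6 → posterior Normal(-93/20, 18/19)
obs 6: x=5/2 → posterior Normal(-129/32, 45/52)
obs 7: x=-1 → posterior Normal(-1713/452, 90/113)
obs 8: x=0 → posterior Normal(-1713/488, 45/61)
obs 9: x=-6 → posterior Normal(-1929/524, 90/131)
obs 10: x=1 → posterior Normal(-1893/560, 9/14)
obs 11: x=-9/2 → posterior Normal(-2055/596, 90/149)

mu_0=-2055/596, tau_0^2=90/149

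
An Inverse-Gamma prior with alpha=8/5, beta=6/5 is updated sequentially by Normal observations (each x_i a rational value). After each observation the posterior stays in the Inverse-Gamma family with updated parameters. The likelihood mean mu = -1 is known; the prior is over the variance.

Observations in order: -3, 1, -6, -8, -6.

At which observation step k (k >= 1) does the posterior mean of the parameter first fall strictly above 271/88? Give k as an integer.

obs 1: x=-3 → posterior Inverse-Gamma(21/10, 16/5)
obs 2: x=1 → posterior Inverse-Gamma(13/5, 26/5)
obs 3: x=-6 → posterior Inverse-Gamma(31/10, 177/10)
obs 4: x=-8 → posterior Inverse-Gamma(18/5, 211/5)
obs 5: x=-6 → posterior Inverse-Gamma(41/10, 547/10)

k = 2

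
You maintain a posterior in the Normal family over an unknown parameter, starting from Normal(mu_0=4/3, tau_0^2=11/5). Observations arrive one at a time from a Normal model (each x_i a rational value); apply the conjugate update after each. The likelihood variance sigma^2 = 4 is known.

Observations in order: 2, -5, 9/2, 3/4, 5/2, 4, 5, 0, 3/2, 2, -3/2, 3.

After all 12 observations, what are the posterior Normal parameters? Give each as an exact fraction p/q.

obs 1: x=2 → posterior Normal(146/93, 44/31)
obs 2: x=-5 → posterior Normal(-19/126, 22/21)
obs 3: x=9/2 → posterior Normal(259/318, 44/53)
obs 4: x=3/4 → posterior Normal(617/768, 11/16)
obs 5: x=5/2 → posterior Normal(947/900, 44/75)
obs 6: x=4 → posterior Normal(1475/1032, 22/43)
obs 7: x=5 → posterior Normal(2135/1164, 44/97)
obs 8: x=0 → posterior Normal(2135/1296, 11/27)
obs 9: x=3/2 → posterior Normal(2333/1428, 44/119)
obs 10: x=2 → posterior Normal(2597/1560, 22/65)
obs 11: x=-3/2 → posterior Normal(2399/1692, 44/141)
obs 12: x=3 → posterior Normal(2795/1824, 11/38)

mu_0=2795/1824, tau_0^2=11/38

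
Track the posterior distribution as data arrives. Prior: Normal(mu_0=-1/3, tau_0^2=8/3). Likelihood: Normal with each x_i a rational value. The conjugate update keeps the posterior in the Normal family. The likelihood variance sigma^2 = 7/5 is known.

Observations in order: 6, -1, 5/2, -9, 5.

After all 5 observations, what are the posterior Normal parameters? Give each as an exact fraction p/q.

mu_0=133/221, tau_0^2=56/221

obs 1: x=6 → posterior Normal(233/61, 56/61)
obs 2: x=-1 → posterior Normal(193/101, 56/101)
obs 3: x=5/2 → posterior Normal(293/141, 56/141)
obs 4: x=-9 → posterior Normal(-67/181, 56/181)
obs 5: x=5 → posterior Normal(133/221, 56/221)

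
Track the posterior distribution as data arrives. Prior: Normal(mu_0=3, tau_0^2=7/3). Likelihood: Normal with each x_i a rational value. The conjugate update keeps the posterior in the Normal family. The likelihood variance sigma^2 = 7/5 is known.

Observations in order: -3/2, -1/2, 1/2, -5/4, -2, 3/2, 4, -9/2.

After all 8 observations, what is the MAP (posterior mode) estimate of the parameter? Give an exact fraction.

obs 1: x=-3/2 → posterior Normal(3/16, 7/8)
obs 2: x=-1/2 → posterior Normal(-1/13, 7/13)
obs 3: x=1/2 → posterior Normal(1/12, 7/18)
obs 4: x=-5/4 → posterior Normal(-19/92, 7/23)
obs 5: x=-2 → posterior Normal(-59/112, 1/4)
obs 6: x=3/2 → posterior Normal(-29/132, 7/33)
obs 7: x=4 → posterior Normal(51/152, 7/38)
obs 8: x=-9/2 → posterior Normal(-39/172, 7/43)

-39/172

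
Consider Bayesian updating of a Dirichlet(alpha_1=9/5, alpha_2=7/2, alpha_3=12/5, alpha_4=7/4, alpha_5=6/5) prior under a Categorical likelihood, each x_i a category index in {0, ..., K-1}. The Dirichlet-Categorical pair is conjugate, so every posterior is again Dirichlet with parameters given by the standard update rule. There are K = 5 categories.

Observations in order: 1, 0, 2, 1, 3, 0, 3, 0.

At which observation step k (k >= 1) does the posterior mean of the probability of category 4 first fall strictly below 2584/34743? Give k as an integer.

k = 6

obs 1: x=1 → posterior Dirichlet(9/5, 9/2, 12/5, 7/4, 6/5)
obs 2: x=0 → posterior Dirichlet(14/5, 9/2, 12/5, 7/4, 6/5)
obs 3: x=2 → posterior Dirichlet(14/5, 9/2, 17/5, 7/4, 6/5)
obs 4: x=1 → posterior Dirichlet(14/5, 11/2, 17/5, 7/4, 6/5)
obs 5: x=3 → posterior Dirichlet(14/5, 11/2, 17/5, 11/4, 6/5)
obs 6: x=0 → posterior Dirichlet(19/5, 11/2, 17/5, 11/4, 6/5)
obs 7: x=3 → posterior Dirichlet(19/5, 11/2, 17/5, 15/4, 6/5)
obs 8: x=0 → posterior Dirichlet(24/5, 11/2, 17/5, 15/4, 6/5)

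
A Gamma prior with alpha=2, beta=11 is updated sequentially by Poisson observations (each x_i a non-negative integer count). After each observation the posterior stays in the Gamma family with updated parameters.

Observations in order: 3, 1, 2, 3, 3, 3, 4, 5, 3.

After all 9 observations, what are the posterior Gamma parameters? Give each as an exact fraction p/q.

obs 1: x=3 → posterior Gamma(5, 12)
obs 2: x=1 → posterior Gamma(6, 13)
obs 3: x=2 → posterior Gamma(8, 14)
obs 4: x=3 → posterior Gamma(11, 15)
obs 5: x=3 → posterior Gamma(14, 16)
obs 6: x=3 → posterior Gamma(17, 17)
obs 7: x=4 → posterior Gamma(21, 18)
obs 8: x=5 → posterior Gamma(26, 19)
obs 9: x=3 → posterior Gamma(29, 20)

alpha=29, beta=20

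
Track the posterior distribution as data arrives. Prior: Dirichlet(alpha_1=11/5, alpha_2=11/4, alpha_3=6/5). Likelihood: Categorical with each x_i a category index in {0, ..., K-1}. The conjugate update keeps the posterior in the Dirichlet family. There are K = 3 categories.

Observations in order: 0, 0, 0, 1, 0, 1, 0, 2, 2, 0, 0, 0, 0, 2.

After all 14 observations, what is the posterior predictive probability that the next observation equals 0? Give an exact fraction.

obs 1: x=0 → posterior Dirichlet(16/5, 11/4, 6/5)
obs 2: x=0 → posterior Dirichlet(21/5, 11/4, 6/5)
obs 3: x=0 → posterior Dirichlet(26/5, 11/4, 6/5)
obs 4: x=1 → posterior Dirichlet(26/5, 15/4, 6/5)
obs 5: x=0 → posterior Dirichlet(31/5, 15/4, 6/5)
obs 6: x=1 → posterior Dirichlet(31/5, 19/4, 6/5)
obs 7: x=0 → posterior Dirichlet(36/5, 19/4, 6/5)
obs 8: x=2 → posterior Dirichlet(36/5, 19/4, 11/5)
obs 9: x=2 → posterior Dirichlet(36/5, 19/4, 16/5)
obs 10: x=0 → posterior Dirichlet(41/5, 19/4, 16/5)
obs 11: x=0 → posterior Dirichlet(46/5, 19/4, 16/5)
obs 12: x=0 → posterior Dirichlet(51/5, 19/4, 16/5)
obs 13: x=0 → posterior Dirichlet(56/5, 19/4, 16/5)
obs 14: x=2 → posterior Dirichlet(56/5, 19/4, 21/5)

224/403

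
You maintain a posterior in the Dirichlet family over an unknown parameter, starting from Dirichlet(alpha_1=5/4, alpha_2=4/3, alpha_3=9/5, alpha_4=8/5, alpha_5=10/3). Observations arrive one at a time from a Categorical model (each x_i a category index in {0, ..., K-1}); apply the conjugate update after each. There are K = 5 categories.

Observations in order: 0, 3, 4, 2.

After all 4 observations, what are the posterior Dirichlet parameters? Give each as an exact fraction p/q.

alpha_1=9/4, alpha_2=4/3, alpha_3=14/5, alpha_4=13/5, alpha_5=13/3

obs 1: x=0 → posterior Dirichlet(9/4, 4/3, 9/5, 8/5, 10/3)
obs 2: x=3 → posterior Dirichlet(9/4, 4/3, 9/5, 13/5, 10/3)
obs 3: x=4 → posterior Dirichlet(9/4, 4/3, 9/5, 13/5, 13/3)
obs 4: x=2 → posterior Dirichlet(9/4, 4/3, 14/5, 13/5, 13/3)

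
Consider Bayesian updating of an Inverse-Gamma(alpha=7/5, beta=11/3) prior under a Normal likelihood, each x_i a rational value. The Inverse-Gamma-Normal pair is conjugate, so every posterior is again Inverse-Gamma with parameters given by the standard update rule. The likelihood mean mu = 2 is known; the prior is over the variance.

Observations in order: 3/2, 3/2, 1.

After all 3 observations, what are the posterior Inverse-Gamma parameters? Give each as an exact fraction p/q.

alpha=29/10, beta=53/12

obs 1: x=3/2 → posterior Inverse-Gamma(19/10, 91/24)
obs 2: x=3/2 → posterior Inverse-Gamma(12/5, 47/12)
obs 3: x=1 → posterior Inverse-Gamma(29/10, 53/12)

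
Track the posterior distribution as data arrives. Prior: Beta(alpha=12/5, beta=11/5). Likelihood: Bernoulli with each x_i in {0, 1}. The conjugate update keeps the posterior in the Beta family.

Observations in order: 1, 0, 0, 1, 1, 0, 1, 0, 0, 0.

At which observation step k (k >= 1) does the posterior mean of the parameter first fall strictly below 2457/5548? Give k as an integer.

k = 10

obs 1: x=1 → posterior Beta(17/5, 11/5)
obs 2: x=0 → posterior Beta(17/5, 16/5)
obs 3: x=0 → posterior Beta(17/5, 21/5)
obs 4: x=1 → posterior Beta(22/5, 21/5)
obs 5: x=1 → posterior Beta(27/5, 21/5)
obs 6: x=0 → posterior Beta(27/5, 26/5)
obs 7: x=1 → posterior Beta(32/5, 26/5)
obs 8: x=0 → posterior Beta(32/5, 31/5)
obs 9: x=0 → posterior Beta(32/5, 36/5)
obs 10: x=0 → posterior Beta(32/5, 41/5)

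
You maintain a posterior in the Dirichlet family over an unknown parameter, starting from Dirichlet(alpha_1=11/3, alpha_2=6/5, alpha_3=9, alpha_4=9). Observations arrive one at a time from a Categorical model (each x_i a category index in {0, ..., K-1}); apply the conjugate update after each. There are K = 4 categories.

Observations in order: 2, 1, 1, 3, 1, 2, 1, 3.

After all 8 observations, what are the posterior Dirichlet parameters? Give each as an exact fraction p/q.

alpha_1=11/3, alpha_2=26/5, alpha_3=11, alpha_4=11

obs 1: x=2 → posterior Dirichlet(11/3, 6/5, 10, 9)
obs 2: x=1 → posterior Dirichlet(11/3, 11/5, 10, 9)
obs 3: x=1 → posterior Dirichlet(11/3, 16/5, 10, 9)
obs 4: x=3 → posterior Dirichlet(11/3, 16/5, 10, 10)
obs 5: x=1 → posterior Dirichlet(11/3, 21/5, 10, 10)
obs 6: x=2 → posterior Dirichlet(11/3, 21/5, 11, 10)
obs 7: x=1 → posterior Dirichlet(11/3, 26/5, 11, 10)
obs 8: x=3 → posterior Dirichlet(11/3, 26/5, 11, 11)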